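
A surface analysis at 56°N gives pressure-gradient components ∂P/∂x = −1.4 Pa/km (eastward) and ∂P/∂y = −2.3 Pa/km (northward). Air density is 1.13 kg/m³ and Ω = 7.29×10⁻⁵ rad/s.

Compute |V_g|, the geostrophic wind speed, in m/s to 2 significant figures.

20 m/s

Coriolis parameter at 56°N:
f = 2Ω sin φ = 2 × 7.29×10⁻⁵ × sin 56° = 1.21×10⁻⁴ s⁻¹
Component geostrophic relations (x east, y north):
u_g = −(1/(fρ)) ∂P/∂y,  v_g = (1/(fρ)) ∂P/∂x
u_g = −(−2.3×10⁻³)/(1.21×10⁻⁴ × 1.13) = 16.8 m/s;  v_g = (−1.4×10⁻³)/(1.21×10⁻⁴ × 1.13) = −10.2 m/s
|V_g| = √(u_g² + v_g²) = 19.7 m/s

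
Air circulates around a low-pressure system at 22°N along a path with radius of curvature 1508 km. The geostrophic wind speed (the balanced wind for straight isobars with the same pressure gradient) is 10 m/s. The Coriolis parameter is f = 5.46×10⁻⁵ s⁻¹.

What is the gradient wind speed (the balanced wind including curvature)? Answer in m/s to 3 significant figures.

Around a low, centrifugal force acts outward with Coriolis, so pressure-gradient force balances both:
(1/ρ)|∂P/∂n| = fV + V²/R  →  V² + fR·V − fR·V_g = 0
With fR = 5.46×10⁻⁵ × 1508×10³ m = 82.3 m/s:
V = [−fR + √((fR)² + 4 fR V_g)]/2 = [−82.3 + √(82.3² + 4×82.3×10)]/2 = 9.01 m/s
Subgeostrophic (V < V_g = 10 m/s), as expected around a low.

9.01 m/s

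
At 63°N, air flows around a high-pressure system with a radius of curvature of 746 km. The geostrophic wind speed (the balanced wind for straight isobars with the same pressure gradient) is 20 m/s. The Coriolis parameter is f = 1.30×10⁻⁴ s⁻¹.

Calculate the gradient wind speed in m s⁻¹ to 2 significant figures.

Around a high, pressure-gradient force acts outward with centrifugal, so Coriolis balances both:
fV = (1/ρ)|∂P/∂n| + V²/R  →  V² − fR·V + fR·V_g = 0
With fR = 1.30×10⁻⁴ × 746×10³ m = 97.0 m/s:
V = [fR − √((fR)² − 4 fR V_g)]/2 = [97.0 − √(97.0² − 4×97.0×20)]/2 = 28.2 m/s
Supergeostrophic (V > V_g = 20 m/s), as expected around a high.

28 m s⁻¹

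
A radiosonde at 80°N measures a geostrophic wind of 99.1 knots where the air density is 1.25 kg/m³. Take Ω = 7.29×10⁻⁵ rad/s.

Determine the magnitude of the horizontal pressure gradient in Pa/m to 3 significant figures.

9.15×10⁻³ Pa/m

Coriolis parameter at 80°N:
f = 2Ω sin φ = 2 × 7.29×10⁻⁵ × sin 80° = 1.44×10⁻⁴ s⁻¹
Wind speed in SI: 99.1 knots = 51.0 m/s
Geostrophic balance rearranged: |∂P/∂n| = f ρ V_g
|∂P/∂n| = 1.44×10⁻⁴ × 1.25 × 51.0 = 9.15×10⁻³ Pa/m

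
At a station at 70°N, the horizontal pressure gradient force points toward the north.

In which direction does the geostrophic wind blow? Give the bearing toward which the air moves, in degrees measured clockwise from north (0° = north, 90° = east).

090°

The pressure-gradient force points toward the north (bearing 000°).
Geostrophic balance: in the Northern Hemisphere the Coriolis force deflects motion to the right, so the geostrophic wind blows 90° to the right of the pressure-gradient force (low pressure on the left).
Rotating 000° by 90° clockwise gives 090° — the wind blows toward the east.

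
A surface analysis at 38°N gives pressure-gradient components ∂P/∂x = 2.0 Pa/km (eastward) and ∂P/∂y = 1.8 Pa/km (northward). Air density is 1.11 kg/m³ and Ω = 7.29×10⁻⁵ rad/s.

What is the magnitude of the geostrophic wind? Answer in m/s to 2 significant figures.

27 m/s

Coriolis parameter at 38°N:
f = 2Ω sin φ = 2 × 7.29×10⁻⁵ × sin 38° = 8.98×10⁻⁵ s⁻¹
Component geostrophic relations (x east, y north):
u_g = −(1/(fρ)) ∂P/∂y,  v_g = (1/(fρ)) ∂P/∂x
u_g = −(1.8×10⁻³)/(8.98×10⁻⁵ × 1.11) = −18.1 m/s;  v_g = (2.0×10⁻³)/(8.98×10⁻⁵ × 1.11) = 20.1 m/s
|V_g| = √(u_g² + v_g²) = 27.0 m/s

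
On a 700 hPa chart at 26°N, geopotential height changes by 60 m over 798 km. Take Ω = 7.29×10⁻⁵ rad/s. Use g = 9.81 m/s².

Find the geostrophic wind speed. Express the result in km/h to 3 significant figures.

Coriolis parameter at 26°N:
f = 2Ω sin φ = 2 × 7.29×10⁻⁵ × sin 26° = 6.39×10⁻⁵ s⁻¹
Height gradient: |∂Z/∂n| = 60 m / 798000 m = 7.52×10⁻⁵
On a pressure surface, geostrophic balance gives V_g = (g/f)|∂Z/∂n|:
V_g = 9.81 × 7.52×10⁻⁵ / 6.39×10⁻⁵ = 11.5 m/s
Converting: 11.5 m/s × 3.6 = 41.5 km/h

41.5 km/h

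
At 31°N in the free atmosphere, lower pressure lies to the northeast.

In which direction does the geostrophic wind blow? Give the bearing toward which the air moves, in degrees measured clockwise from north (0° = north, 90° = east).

135°

The pressure-gradient force points toward the northeast (bearing 045°).
Geostrophic balance: in the Northern Hemisphere the Coriolis force deflects motion to the right, so the geostrophic wind blows 90° to the right of the pressure-gradient force (low pressure on the left).
Rotating 045° by 90° clockwise gives 135° — the wind blows toward the southeast.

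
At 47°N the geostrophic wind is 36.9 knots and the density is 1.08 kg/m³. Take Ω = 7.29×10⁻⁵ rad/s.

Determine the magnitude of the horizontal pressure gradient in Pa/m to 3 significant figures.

Coriolis parameter at 47°N:
f = 2Ω sin φ = 2 × 7.29×10⁻⁵ × sin 47° = 1.07×10⁻⁴ s⁻¹
Wind speed in SI: 36.9 knots = 19.0 m/s
Geostrophic balance rearranged: |∂P/∂n| = f ρ V_g
|∂P/∂n| = 1.07×10⁻⁴ × 1.08 × 19.0 = 2.19×10⁻³ Pa/m

2.19×10⁻³ Pa/m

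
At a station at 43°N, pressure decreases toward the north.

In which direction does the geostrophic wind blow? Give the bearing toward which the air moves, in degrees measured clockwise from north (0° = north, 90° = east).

The pressure-gradient force points toward the north (bearing 000°).
Geostrophic balance: in the Northern Hemisphere the Coriolis force deflects motion to the right, so the geostrophic wind blows 90° to the right of the pressure-gradient force (low pressure on the left).
Rotating 000° by 90° clockwise gives 090° — the wind blows toward the east.

090°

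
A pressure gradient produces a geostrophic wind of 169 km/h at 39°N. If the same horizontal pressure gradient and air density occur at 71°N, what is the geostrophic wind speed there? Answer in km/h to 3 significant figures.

112 km/h

With the same pressure gradient and density, V_g ∝ 1/f ∝ 1/sin φ.
V₂ = V₁ · sin φ₁ / sin φ₂ = 169 × sin 39° / sin 71°
V₂ = 169 × 0.6293/0.9455 = 112 km/h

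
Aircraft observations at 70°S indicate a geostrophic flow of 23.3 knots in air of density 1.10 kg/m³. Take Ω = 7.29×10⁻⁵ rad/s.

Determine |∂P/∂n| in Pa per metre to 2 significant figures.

1.8×10⁻³ Pa/m

Coriolis parameter at 70°S:
f = 2Ω sin φ = 2 × 7.29×10⁻⁵ × sin 70° = 1.37×10⁻⁴ s⁻¹
Wind speed in SI: 23.3 knots = 12.0 m/s
Geostrophic balance rearranged: |∂P/∂n| = f ρ V_g
|∂P/∂n| = 1.37×10⁻⁴ × 1.10 × 12.0 = 1.81×10⁻³ Pa/m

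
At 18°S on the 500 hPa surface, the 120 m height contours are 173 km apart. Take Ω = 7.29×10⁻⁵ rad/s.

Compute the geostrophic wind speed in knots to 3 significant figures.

Coriolis parameter at 18°S:
f = 2Ω sin φ = 2 × 7.29×10⁻⁵ × sin 18° = 4.51×10⁻⁵ s⁻¹
Height gradient: |∂Z/∂n| = 120 m / 173000 m = 6.94×10⁻⁴
On a pressure surface, geostrophic balance gives V_g = (g/f)|∂Z/∂n|:
V_g = 9.81 × 6.94×10⁻⁴ / 4.51×10⁻⁵ = 151 m/s
Converting: 151 m/s × 1.944 = 294 knots

294 knots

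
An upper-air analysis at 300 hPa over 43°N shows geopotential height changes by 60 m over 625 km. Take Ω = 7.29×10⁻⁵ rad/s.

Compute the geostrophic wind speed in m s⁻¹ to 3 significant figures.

Coriolis parameter at 43°N:
f = 2Ω sin φ = 2 × 7.29×10⁻⁵ × sin 43° = 9.94×10⁻⁵ s⁻¹
Height gradient: |∂Z/∂n| = 60 m / 625000 m = 9.60×10⁻⁵
On a pressure surface, geostrophic balance gives V_g = (g/f)|∂Z/∂n|:
V_g = 9.81 × 9.60×10⁻⁵ / 9.94×10⁻⁵ = 9.47 m/s

9.47 m s⁻¹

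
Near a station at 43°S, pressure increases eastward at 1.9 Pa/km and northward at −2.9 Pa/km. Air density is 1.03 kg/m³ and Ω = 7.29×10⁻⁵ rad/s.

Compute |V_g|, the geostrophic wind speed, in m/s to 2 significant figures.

34 m/s

Coriolis parameter at 43°S:
f = 2Ω sin φ = 2 × 7.29×10⁻⁵ × sin 43° = 9.94×10⁻⁵ s⁻¹
In the Southern Hemisphere f is negative: f = −9.94×10⁻⁵ s⁻¹.
Component geostrophic relations (x east, y north):
u_g = −(1/(fρ)) ∂P/∂y,  v_g = (1/(fρ)) ∂P/∂x
u_g = −(−2.9×10⁻³)/(−9.94×10⁻⁵ × 1.03) = −28.3 m/s;  v_g = (1.9×10⁻³)/(−9.94×10⁻⁵ × 1.03) = −18.6 m/s
|V_g| = √(u_g² + v_g²) = 33.9 m/s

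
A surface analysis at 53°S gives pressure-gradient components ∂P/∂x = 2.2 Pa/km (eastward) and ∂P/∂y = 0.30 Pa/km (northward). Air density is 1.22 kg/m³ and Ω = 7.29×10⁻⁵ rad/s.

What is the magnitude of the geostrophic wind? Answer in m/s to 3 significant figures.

Coriolis parameter at 53°S:
f = 2Ω sin φ = 2 × 7.29×10⁻⁵ × sin 53° = 1.16×10⁻⁴ s⁻¹
In the Southern Hemisphere f is negative: f = −1.16×10⁻⁴ s⁻¹.
Component geostrophic relations (x east, y north):
u_g = −(1/(fρ)) ∂P/∂y,  v_g = (1/(fρ)) ∂P/∂x
u_g = −(0.30×10⁻³)/(−1.16×10⁻⁴ × 1.22) = 2.11 m/s;  v_g = (2.2×10⁻³)/(−1.16×10⁻⁴ × 1.22) = −15.5 m/s
|V_g| = √(u_g² + v_g²) = 15.6 m/s

15.6 m/s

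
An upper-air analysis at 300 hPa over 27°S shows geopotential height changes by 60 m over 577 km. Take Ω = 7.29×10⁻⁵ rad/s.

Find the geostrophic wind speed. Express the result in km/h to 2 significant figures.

Coriolis parameter at 27°S:
f = 2Ω sin φ = 2 × 7.29×10⁻⁵ × sin 27° = 6.62×10⁻⁵ s⁻¹
Height gradient: |∂Z/∂n| = 60 m / 577000 m = 1.04×10⁻⁴
On a pressure surface, geostrophic balance gives V_g = (g/f)|∂Z/∂n|:
V_g = 9.81 × 1.04×10⁻⁴ / 6.62×10⁻⁵ = 15.4 m/s
Converting: 15.4 m/s × 3.6 = 55 km/h

55 km/h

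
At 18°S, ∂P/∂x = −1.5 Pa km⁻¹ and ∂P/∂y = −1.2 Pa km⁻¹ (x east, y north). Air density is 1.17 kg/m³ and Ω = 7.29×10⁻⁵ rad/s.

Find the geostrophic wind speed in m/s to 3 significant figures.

Coriolis parameter at 18°S:
f = 2Ω sin φ = 2 × 7.29×10⁻⁵ × sin 18° = 4.51×10⁻⁵ s⁻¹
In the Southern Hemisphere f is negative: f = −4.51×10⁻⁵ s⁻¹.
Component geostrophic relations (x east, y north):
u_g = −(1/(fρ)) ∂P/∂y,  v_g = (1/(fρ)) ∂P/∂x
u_g = −(−1.2×10⁻³)/(−4.51×10⁻⁵ × 1.17) = −22.8 m/s;  v_g = (−1.5×10⁻³)/(−4.51×10⁻⁵ × 1.17) = 28.5 m/s
|V_g| = √(u_g² + v_g²) = 36.4 m/s

36.4 m/s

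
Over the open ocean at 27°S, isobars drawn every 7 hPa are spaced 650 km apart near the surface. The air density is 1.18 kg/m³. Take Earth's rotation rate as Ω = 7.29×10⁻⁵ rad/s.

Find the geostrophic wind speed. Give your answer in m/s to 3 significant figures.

13.8 m/s

Coriolis parameter at 27°S:
f = 2Ω sin φ = 2 × 7.29×10⁻⁵ × sin 27° = 6.62×10⁻⁵ s⁻¹
Pressure gradient: |∂P/∂n| = 700 Pa / 650000 m = 1.08×10⁻³ Pa/m
Geostrophic balance (pressure-gradient force = Coriolis force):
V_g = (1/(fρ)) |∂P/∂n| = 1.08×10⁻³ / (6.62×10⁻⁵ × 1.18) = 13.8 m/s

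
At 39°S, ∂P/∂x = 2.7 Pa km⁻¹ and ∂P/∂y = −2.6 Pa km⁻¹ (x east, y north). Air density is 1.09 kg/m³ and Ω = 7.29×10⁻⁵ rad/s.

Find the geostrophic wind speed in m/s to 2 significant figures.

37 m/s

Coriolis parameter at 39°S:
f = 2Ω sin φ = 2 × 7.29×10⁻⁵ × sin 39° = 9.18×10⁻⁵ s⁻¹
In the Southern Hemisphere f is negative: f = −9.18×10⁻⁵ s⁻¹.
Component geostrophic relations (x east, y north):
u_g = −(1/(fρ)) ∂P/∂y,  v_g = (1/(fρ)) ∂P/∂x
u_g = −(−2.6×10⁻³)/(−9.18×10⁻⁵ × 1.09) = −26.0 m/s;  v_g = (2.7×10⁻³)/(−9.18×10⁻⁵ × 1.09) = −27.0 m/s
|V_g| = √(u_g² + v_g²) = 37.5 m/s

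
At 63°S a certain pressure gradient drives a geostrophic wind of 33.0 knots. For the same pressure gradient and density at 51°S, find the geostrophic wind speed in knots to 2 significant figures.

With the same pressure gradient and density, V_g ∝ 1/f ∝ 1/sin φ.
V₂ = V₁ · sin φ₁ / sin φ₂ = 33.0 × sin 63° / sin 51°
V₂ = 33.0 × 0.8910/0.7771 = 38 knots

38 knots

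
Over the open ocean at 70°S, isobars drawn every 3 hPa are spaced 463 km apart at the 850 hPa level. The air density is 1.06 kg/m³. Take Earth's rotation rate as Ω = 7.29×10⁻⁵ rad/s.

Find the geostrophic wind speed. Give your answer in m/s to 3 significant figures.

4.46 m/s

Coriolis parameter at 70°S:
f = 2Ω sin φ = 2 × 7.29×10⁻⁵ × sin 70° = 1.37×10⁻⁴ s⁻¹
Pressure gradient: |∂P/∂n| = 300 Pa / 463000 m = 6.48×10⁻⁴ Pa/m
Geostrophic balance (pressure-gradient force = Coriolis force):
V_g = (1/(fρ)) |∂P/∂n| = 6.48×10⁻⁴ / (1.37×10⁻⁴ × 1.06) = 4.46 m/s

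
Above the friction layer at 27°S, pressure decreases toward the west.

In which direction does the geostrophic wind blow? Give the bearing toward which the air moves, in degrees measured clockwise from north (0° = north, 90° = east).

The pressure-gradient force points toward the west (bearing 270°).
Geostrophic balance: in the Southern Hemisphere the Coriolis force deflects motion to the left, so the geostrophic wind blows 90° to the left of the pressure-gradient force (low pressure on the right).
Rotating 270° by 90° counterclockwise gives 180° — the wind blows toward the south.

180°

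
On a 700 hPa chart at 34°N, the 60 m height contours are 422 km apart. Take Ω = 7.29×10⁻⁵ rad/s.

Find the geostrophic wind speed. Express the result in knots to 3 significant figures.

Coriolis parameter at 34°N:
f = 2Ω sin φ = 2 × 7.29×10⁻⁵ × sin 34° = 8.15×10⁻⁵ s⁻¹
Height gradient: |∂Z/∂n| = 60 m / 422000 m = 1.42×10⁻⁴
On a pressure surface, geostrophic balance gives V_g = (g/f)|∂Z/∂n|:
V_g = 9.81 × 1.42×10⁻⁴ / 8.15×10⁻⁵ = 17.1 m/s
Converting: 17.1 m/s × 1.944 = 33.3 knots

33.3 knots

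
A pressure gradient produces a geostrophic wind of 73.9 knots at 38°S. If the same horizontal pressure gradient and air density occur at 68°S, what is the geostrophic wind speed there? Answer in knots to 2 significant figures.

With the same pressure gradient and density, V_g ∝ 1/f ∝ 1/sin φ.
V₂ = V₁ · sin φ₁ / sin φ₂ = 73.9 × sin 38° / sin 68°
V₂ = 73.9 × 0.6157/0.9272 = 49 knots

49 knots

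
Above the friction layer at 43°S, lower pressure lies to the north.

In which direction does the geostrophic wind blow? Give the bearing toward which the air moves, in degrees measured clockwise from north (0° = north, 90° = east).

The pressure-gradient force points toward the north (bearing 000°).
Geostrophic balance: in the Southern Hemisphere the Coriolis force deflects motion to the left, so the geostrophic wind blows 90° to the left of the pressure-gradient force (low pressure on the right).
Rotating 000° by 90° counterclockwise gives 270° — the wind blows toward the west.

270°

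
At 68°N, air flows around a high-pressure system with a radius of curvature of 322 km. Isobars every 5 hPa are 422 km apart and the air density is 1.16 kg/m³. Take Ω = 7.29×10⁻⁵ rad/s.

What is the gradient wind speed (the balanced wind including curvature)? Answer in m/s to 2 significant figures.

9.7 m/s

Coriolis parameter at 68°N:
f = 2Ω sin φ = 2 × 7.29×10⁻⁵ × sin 68° = 1.35×10⁻⁴ s⁻¹
Pressure gradient: |∂P/∂n| = 500 Pa / 422000 m = 1.18×10⁻³ Pa/m
Geostrophic speed: V_g = |∂P/∂n|/(fρ) = 1.18×10⁻³/(1.35×10⁻⁴ × 1.16) = 7.56 m/s
Around a high, pressure-gradient force acts outward with centrifugal, so Coriolis balances both:
fV = (1/ρ)|∂P/∂n| + V²/R  →  V² − fR·V + fR·V_g = 0
With fR = 1.35×10⁻⁴ × 322×10³ m = 43.5 m/s:
V = [fR − √((fR)² − 4 fR V_g)]/2 = [43.5 − √(43.5² − 4×43.5×7.56)]/2 = 9.73 m/s
Supergeostrophic (V > V_g = 7.56 m/s), as expected around a high.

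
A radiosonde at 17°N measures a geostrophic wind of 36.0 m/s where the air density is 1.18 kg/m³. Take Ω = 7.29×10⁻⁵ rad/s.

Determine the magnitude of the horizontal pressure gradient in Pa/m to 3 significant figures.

Coriolis parameter at 17°N:
f = 2Ω sin φ = 2 × 7.29×10⁻⁵ × sin 17° = 4.26×10⁻⁵ s⁻¹
Geostrophic balance rearranged: |∂P/∂n| = f ρ V_g
|∂P/∂n| = 4.26×10⁻⁵ × 1.18 × 36.0 = 1.81×10⁻³ Pa/m

1.81×10⁻³ Pa/m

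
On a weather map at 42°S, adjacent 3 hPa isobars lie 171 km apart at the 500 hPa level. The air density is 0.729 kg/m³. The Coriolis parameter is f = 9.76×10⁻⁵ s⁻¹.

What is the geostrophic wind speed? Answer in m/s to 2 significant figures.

Pressure gradient: |∂P/∂n| = 300 Pa / 171000 m = 1.75×10⁻³ Pa/m
Geostrophic balance (pressure-gradient force = Coriolis force):
V_g = (1/(fρ)) |∂P/∂n| = 1.75×10⁻³ / (9.76×10⁻⁵ × 0.729) = 24.7 m/s

25 m/s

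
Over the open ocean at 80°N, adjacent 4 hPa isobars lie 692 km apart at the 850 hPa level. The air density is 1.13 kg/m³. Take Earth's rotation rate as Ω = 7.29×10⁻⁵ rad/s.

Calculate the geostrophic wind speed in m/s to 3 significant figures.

3.56 m/s

Coriolis parameter at 80°N:
f = 2Ω sin φ = 2 × 7.29×10⁻⁵ × sin 80° = 1.44×10⁻⁴ s⁻¹
Pressure gradient: |∂P/∂n| = 400 Pa / 692000 m = 5.78×10⁻⁴ Pa/m
Geostrophic balance (pressure-gradient force = Coriolis force):
V_g = (1/(fρ)) |∂P/∂n| = 5.78×10⁻⁴ / (1.44×10⁻⁴ × 1.13) = 3.56 m/s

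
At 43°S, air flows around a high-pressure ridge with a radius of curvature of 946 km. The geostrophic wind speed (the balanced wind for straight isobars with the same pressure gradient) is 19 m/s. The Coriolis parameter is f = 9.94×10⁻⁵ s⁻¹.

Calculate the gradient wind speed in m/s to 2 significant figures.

Around a high, pressure-gradient force acts outward with centrifugal, so Coriolis balances both:
fV = (1/ρ)|∂P/∂n| + V²/R  →  V² − fR·V + fR·V_g = 0
With fR = 9.94×10⁻⁵ × 946×10³ m = 94.0 m/s:
V = [fR − √((fR)² − 4 fR V_g)]/2 = [94.0 − √(94.0² − 4×94.0×19)]/2 = 26.4 m/s
Supergeostrophic (V > V_g = 19 m/s), as expected around a high.

26 m/s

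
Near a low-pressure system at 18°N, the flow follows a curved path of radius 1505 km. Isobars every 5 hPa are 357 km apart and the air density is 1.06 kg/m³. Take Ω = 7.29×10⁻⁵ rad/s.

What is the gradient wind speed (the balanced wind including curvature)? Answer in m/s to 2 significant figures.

22 m/s

Coriolis parameter at 18°N:
f = 2Ω sin φ = 2 × 7.29×10⁻⁵ × sin 18° = 4.51×10⁻⁵ s⁻¹
Pressure gradient: |∂P/∂n| = 500 Pa / 357000 m = 1.40×10⁻³ Pa/m
Geostrophic speed: V_g = |∂P/∂n|/(fρ) = 1.40×10⁻³/(4.51×10⁻⁵ × 1.06) = 29.3 m/s
Around a low, centrifugal force acts outward with Coriolis, so pressure-gradient force balances both:
(1/ρ)|∂P/∂n| = fV + V²/R  →  V² + fR·V − fR·V_g = 0
With fR = 4.51×10⁻⁵ × 1505×10³ m = 67.8 m/s:
V = [−fR + √((fR)² + 4 fR V_g)]/2 = [−67.8 + √(67.8² + 4×67.8×29.3)]/2 = 22.1 m/s
Subgeostrophic (V < V_g = 29.3 m/s), as expected around a low.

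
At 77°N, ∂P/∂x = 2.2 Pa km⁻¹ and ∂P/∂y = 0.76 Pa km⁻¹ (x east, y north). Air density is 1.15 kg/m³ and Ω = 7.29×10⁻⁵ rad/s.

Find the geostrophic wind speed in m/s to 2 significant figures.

Coriolis parameter at 77°N:
f = 2Ω sin φ = 2 × 7.29×10⁻⁵ × sin 77° = 1.42×10⁻⁴ s⁻¹
Component geostrophic relations (x east, y north):
u_g = −(1/(fρ)) ∂P/∂y,  v_g = (1/(fρ)) ∂P/∂x
u_g = −(0.76×10⁻³)/(1.42×10⁻⁴ × 1.15) = −4.65 m/s;  v_g = (2.2×10⁻³)/(1.42×10⁻⁴ × 1.15) = 13.5 m/s
|V_g| = √(u_g² + v_g²) = 14.2 m/s

14 m/s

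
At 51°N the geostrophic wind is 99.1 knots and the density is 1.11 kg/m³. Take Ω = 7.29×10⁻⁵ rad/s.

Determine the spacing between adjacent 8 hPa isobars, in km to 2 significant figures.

Coriolis parameter at 51°N:
f = 2Ω sin φ = 2 × 7.29×10⁻⁵ × sin 51° = 1.13×10⁻⁴ s⁻¹
Wind speed in SI: 99.1 knots = 51.0 m/s
Geostrophic balance rearranged: |∂P/∂n| = f ρ V_g
|∂P/∂n| = 1.13×10⁻⁴ × 1.11 × 51.0 = 6.41×10⁻³ Pa/m
Isobar spacing: Δn = ΔP/|∂P/∂n| = 800 Pa / 6.41×10⁻³ Pa/m = 124766 m ≈ 120 km

120 km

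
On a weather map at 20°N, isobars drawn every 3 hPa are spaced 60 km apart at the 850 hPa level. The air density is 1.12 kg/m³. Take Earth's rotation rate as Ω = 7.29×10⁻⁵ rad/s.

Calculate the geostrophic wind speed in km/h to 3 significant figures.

Coriolis parameter at 20°N:
f = 2Ω sin φ = 2 × 7.29×10⁻⁵ × sin 20° = 4.99×10⁻⁵ s⁻¹
Pressure gradient: |∂P/∂n| = 300 Pa / 60000 m = 5.00×10⁻³ Pa/m
Geostrophic balance (pressure-gradient force = Coriolis force):
V_g = (1/(fρ)) |∂P/∂n| = 5.00×10⁻³ / (4.99×10⁻⁵ × 1.12) = 89.5 m/s
Converting: 89.5 m/s × 3.6 = 322 km/h

322 km/h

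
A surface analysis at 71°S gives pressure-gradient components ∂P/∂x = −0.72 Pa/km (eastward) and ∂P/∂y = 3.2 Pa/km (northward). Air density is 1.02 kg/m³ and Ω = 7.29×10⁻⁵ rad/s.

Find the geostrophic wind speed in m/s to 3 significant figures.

Coriolis parameter at 71°S:
f = 2Ω sin φ = 2 × 7.29×10⁻⁵ × sin 71° = 1.38×10⁻⁴ s⁻¹
In the Southern Hemisphere f is negative: f = −1.38×10⁻⁴ s⁻¹.
Component geostrophic relations (x east, y north):
u_g = −(1/(fρ)) ∂P/∂y,  v_g = (1/(fρ)) ∂P/∂x
u_g = −(3.2×10⁻³)/(−1.38×10⁻⁴ × 1.02) = 22.8 m/s;  v_g = (−0.72×10⁻³)/(−1.38×10⁻⁴ × 1.02) = 5.12 m/s
|V_g| = √(u_g² + v_g²) = 23.3 m/s

23.3 m/s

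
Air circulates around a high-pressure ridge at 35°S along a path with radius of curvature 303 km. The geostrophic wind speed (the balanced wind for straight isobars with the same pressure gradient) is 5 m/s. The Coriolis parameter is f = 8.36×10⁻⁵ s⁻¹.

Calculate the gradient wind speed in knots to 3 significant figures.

13.3 knots

Around a high, pressure-gradient force acts outward with centrifugal, so Coriolis balances both:
fV = (1/ρ)|∂P/∂n| + V²/R  →  V² − fR·V + fR·V_g = 0
With fR = 8.36×10⁻⁵ × 303×10³ m = 25.3 m/s:
V = [fR − √((fR)² − 4 fR V_g)]/2 = [25.3 − √(25.3² − 4×25.3×5)]/2 = 6.86 m/s
Supergeostrophic (V > V_g = 5 m/s), as expected around a high.
Converting: 6.86 m/s × 1.944 = 13.3 knots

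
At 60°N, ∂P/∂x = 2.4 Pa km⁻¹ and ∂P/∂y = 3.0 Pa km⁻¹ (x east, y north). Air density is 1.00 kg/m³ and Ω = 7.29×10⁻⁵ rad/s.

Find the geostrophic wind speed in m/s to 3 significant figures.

30.4 m/s

Coriolis parameter at 60°N:
f = 2Ω sin φ = 2 × 7.29×10⁻⁵ × sin 60° = 1.26×10⁻⁴ s⁻¹
Component geostrophic relations (x east, y north):
u_g = −(1/(fρ)) ∂P/∂y,  v_g = (1/(fρ)) ∂P/∂x
u_g = −(3.0×10⁻³)/(1.26×10⁻⁴ × 1.00) = −23.8 m/s;  v_g = (2.4×10⁻³)/(1.26×10⁻⁴ × 1.00) = 19.0 m/s
|V_g| = √(u_g² + v_g²) = 30.4 m/s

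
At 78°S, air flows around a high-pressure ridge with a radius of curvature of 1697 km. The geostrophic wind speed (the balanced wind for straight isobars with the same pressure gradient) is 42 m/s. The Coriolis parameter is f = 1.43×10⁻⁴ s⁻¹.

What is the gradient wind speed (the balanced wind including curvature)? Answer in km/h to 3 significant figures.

Around a high, pressure-gradient force acts outward with centrifugal, so Coriolis balances both:
fV = (1/ρ)|∂P/∂n| + V²/R  →  V² − fR·V + fR·V_g = 0
With fR = 1.43×10⁻⁴ × 1697×10³ m = 243 m/s:
V = [fR − √((fR)² − 4 fR V_g)]/2 = [243 − √(243² − 4×243×42)]/2 = 54 m/s
Supergeostrophic (V > V_g = 42 m/s), as expected around a high.
Converting: 54 m/s × 3.6 = 195 km/h

195 km/h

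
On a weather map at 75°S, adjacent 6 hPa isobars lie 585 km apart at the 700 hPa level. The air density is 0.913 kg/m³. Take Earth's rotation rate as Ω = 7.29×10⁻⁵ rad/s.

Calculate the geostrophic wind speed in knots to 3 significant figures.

Coriolis parameter at 75°S:
f = 2Ω sin φ = 2 × 7.29×10⁻⁵ × sin 75° = 1.41×10⁻⁴ s⁻¹
Pressure gradient: |∂P/∂n| = 600 Pa / 585000 m = 1.03×10⁻³ Pa/m
Geostrophic balance (pressure-gradient force = Coriolis force):
V_g = (1/(fρ)) |∂P/∂n| = 1.03×10⁻³ / (1.41×10⁻⁴ × 0.913) = 7.98 m/s
Converting: 7.98 m/s × 1.944 = 15.5 knots

15.5 knots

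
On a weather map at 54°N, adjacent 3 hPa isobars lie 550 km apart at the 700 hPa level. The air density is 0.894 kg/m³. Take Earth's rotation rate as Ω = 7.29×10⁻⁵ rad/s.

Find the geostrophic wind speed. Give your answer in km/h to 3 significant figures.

Coriolis parameter at 54°N:
f = 2Ω sin φ = 2 × 7.29×10⁻⁵ × sin 54° = 1.18×10⁻⁴ s⁻¹
Pressure gradient: |∂P/∂n| = 300 Pa / 550000 m = 5.45×10⁻⁴ Pa/m
Geostrophic balance (pressure-gradient force = Coriolis force):
V_g = (1/(fρ)) |∂P/∂n| = 5.45×10⁻⁴ / (1.18×10⁻⁴ × 0.894) = 5.17 m/s
Converting: 5.17 m/s × 3.6 = 18.6 km/h

18.6 km/h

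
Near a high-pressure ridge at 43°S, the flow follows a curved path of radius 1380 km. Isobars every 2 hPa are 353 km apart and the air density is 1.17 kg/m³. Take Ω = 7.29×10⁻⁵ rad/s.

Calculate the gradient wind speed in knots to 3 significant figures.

Coriolis parameter at 43°S:
f = 2Ω sin φ = 2 × 7.29×10⁻⁵ × sin 43° = 9.94×10⁻⁵ s⁻¹
Pressure gradient: |∂P/∂n| = 200 Pa / 353000 m = 5.67×10⁻⁴ Pa/m
Geostrophic speed: V_g = |∂P/∂n|/(fρ) = 5.67×10⁻⁴/(9.94×10⁻⁵ × 1.17) = 4.87 m/s
Around a high, pressure-gradient force acts outward with centrifugal, so Coriolis balances both:
fV = (1/ρ)|∂P/∂n| + V²/R  →  V² − fR·V + fR·V_g = 0
With fR = 9.94×10⁻⁵ × 1380×10³ m = 137 m/s:
V = [fR − √((fR)² − 4 fR V_g)]/2 = [137 − √(137² − 4×137×4.87)]/2 = 5.06 m/s
Supergeostrophic (V > V_g = 4.87 m/s), as expected around a high.
Converting: 5.06 m/s × 1.944 = 9.83 knots

9.83 knots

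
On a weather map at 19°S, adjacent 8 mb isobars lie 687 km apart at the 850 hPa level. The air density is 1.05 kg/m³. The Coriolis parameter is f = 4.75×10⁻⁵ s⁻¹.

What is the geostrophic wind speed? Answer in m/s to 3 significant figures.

23.3 m/s

Pressure gradient: |∂P/∂n| = 800 Pa / 687000 m = 1.16×10⁻³ Pa/m
Geostrophic balance (pressure-gradient force = Coriolis force):
V_g = (1/(fρ)) |∂P/∂n| = 1.16×10⁻³ / (4.75×10⁻⁵ × 1.05) = 23.3 m/s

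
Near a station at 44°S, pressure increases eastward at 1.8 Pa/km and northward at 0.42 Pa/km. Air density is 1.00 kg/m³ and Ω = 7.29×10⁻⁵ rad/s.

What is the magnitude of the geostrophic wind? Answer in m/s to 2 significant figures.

18 m/s

Coriolis parameter at 44°S:
f = 2Ω sin φ = 2 × 7.29×10⁻⁵ × sin 44° = 1.01×10⁻⁴ s⁻¹
In the Southern Hemisphere f is negative: f = −1.01×10⁻⁴ s⁻¹.
Component geostrophic relations (x east, y north):
u_g = −(1/(fρ)) ∂P/∂y,  v_g = (1/(fρ)) ∂P/∂x
u_g = −(0.42×10⁻³)/(−1.01×10⁻⁴ × 1.00) = 4.15 m/s;  v_g = (1.8×10⁻³)/(−1.01×10⁻⁴ × 1.00) = −17.8 m/s
|V_g| = √(u_g² + v_g²) = 18.2 m/s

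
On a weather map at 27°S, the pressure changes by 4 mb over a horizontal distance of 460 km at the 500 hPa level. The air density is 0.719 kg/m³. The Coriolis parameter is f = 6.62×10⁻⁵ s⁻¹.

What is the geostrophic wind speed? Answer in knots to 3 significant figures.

Pressure gradient: |∂P/∂n| = 400 Pa / 460000 m = 8.70×10⁻⁴ Pa/m
Geostrophic balance (pressure-gradient force = Coriolis force):
V_g = (1/(fρ)) |∂P/∂n| = 8.70×10⁻⁴ / (6.62×10⁻⁵ × 0.719) = 18.3 m/s
Converting: 18.3 m/s × 1.944 = 35.5 knots

35.5 knots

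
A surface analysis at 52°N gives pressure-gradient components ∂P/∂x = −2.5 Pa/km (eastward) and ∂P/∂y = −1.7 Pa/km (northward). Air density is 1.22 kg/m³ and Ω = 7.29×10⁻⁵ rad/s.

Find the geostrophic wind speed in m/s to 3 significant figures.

21.6 m/s

Coriolis parameter at 52°N:
f = 2Ω sin φ = 2 × 7.29×10⁻⁵ × sin 52° = 1.15×10⁻⁴ s⁻¹
Component geostrophic relations (x east, y north):
u_g = −(1/(fρ)) ∂P/∂y,  v_g = (1/(fρ)) ∂P/∂x
u_g = −(−1.7×10⁻³)/(1.15×10⁻⁴ × 1.22) = 12.1 m/s;  v_g = (−2.5×10⁻³)/(1.15×10⁻⁴ × 1.22) = −17.8 m/s
|V_g| = √(u_g² + v_g²) = 21.6 m/s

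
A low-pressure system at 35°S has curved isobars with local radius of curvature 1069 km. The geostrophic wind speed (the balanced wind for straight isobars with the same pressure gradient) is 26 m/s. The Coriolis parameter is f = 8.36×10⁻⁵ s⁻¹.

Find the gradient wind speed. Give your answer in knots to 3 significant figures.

40.9 knots

Around a low, centrifugal force acts outward with Coriolis, so pressure-gradient force balances both:
(1/ρ)|∂P/∂n| = fV + V²/R  →  V² + fR·V − fR·V_g = 0
With fR = 8.36×10⁻⁵ × 1069×10³ m = 89.4 m/s:
V = [−fR + √((fR)² + 4 fR V_g)]/2 = [−89.4 + √(89.4² + 4×89.4×26)]/2 = 21 m/s
Subgeostrophic (V < V_g = 26 m/s), as expected around a low.
Converting: 21 m/s × 1.944 = 40.9 knots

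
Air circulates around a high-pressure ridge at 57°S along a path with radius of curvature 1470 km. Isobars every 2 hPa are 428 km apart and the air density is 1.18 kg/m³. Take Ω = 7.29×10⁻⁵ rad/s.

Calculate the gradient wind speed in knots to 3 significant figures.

6.41 knots

Coriolis parameter at 57°S:
f = 2Ω sin φ = 2 × 7.29×10⁻⁵ × sin 57° = 1.22×10⁻⁴ s⁻¹
Pressure gradient: |∂P/∂n| = 200 Pa / 428000 m = 4.67×10⁻⁴ Pa/m
Geostrophic speed: V_g = |∂P/∂n|/(fρ) = 4.67×10⁻⁴/(1.22×10⁻⁴ × 1.18) = 3.24 m/s
Around a high, pressure-gradient force acts outward with centrifugal, so Coriolis balances both:
fV = (1/ρ)|∂P/∂n| + V²/R  →  V² − fR·V + fR·V_g = 0
With fR = 1.22×10⁻⁴ × 1470×10³ m = 180 m/s:
V = [fR − √((fR)² − 4 fR V_g)]/2 = [180 − √(180² − 4×180×3.24)]/2 = 3.3 m/s
Supergeostrophic (V > V_g = 3.24 m/s), as expected around a high.
Converting: 3.3 m/s × 1.944 = 6.41 knots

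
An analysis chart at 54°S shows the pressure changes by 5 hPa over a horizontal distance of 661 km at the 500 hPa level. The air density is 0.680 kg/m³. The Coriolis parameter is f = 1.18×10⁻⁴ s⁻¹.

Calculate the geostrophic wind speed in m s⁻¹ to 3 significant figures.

9.43 m s⁻¹

Pressure gradient: |∂P/∂n| = 500 Pa / 661000 m = 7.56×10⁻⁴ Pa/m
Geostrophic balance (pressure-gradient force = Coriolis force):
V_g = (1/(fρ)) |∂P/∂n| = 7.56×10⁻⁴ / (1.18×10⁻⁴ × 0.680) = 9.43 m/s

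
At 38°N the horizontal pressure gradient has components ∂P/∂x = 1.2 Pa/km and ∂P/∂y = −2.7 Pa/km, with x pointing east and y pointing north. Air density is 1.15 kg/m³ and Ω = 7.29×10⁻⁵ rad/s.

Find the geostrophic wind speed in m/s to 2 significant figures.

Coriolis parameter at 38°N:
f = 2Ω sin φ = 2 × 7.29×10⁻⁵ × sin 38° = 8.98×10⁻⁵ s⁻¹
Component geostrophic relations (x east, y north):
u_g = −(1/(fρ)) ∂P/∂y,  v_g = (1/(fρ)) ∂P/∂x
u_g = −(−2.7×10⁻³)/(8.98×10⁻⁵ × 1.15) = 26.2 m/s;  v_g = (1.2×10⁻³)/(8.98×10⁻⁵ × 1.15) = 11.6 m/s
|V_g| = √(u_g² + v_g²) = 28.6 m/s

29 m/s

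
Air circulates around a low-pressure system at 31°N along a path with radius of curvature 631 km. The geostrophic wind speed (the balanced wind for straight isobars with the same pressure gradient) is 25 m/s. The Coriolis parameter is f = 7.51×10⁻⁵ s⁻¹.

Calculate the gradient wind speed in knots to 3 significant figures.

35.2 knots

Around a low, centrifugal force acts outward with Coriolis, so pressure-gradient force balances both:
(1/ρ)|∂P/∂n| = fV + V²/R  →  V² + fR·V − fR·V_g = 0
With fR = 7.51×10⁻⁵ × 631×10³ m = 47.4 m/s:
V = [−fR + √((fR)² + 4 fR V_g)]/2 = [−47.4 + √(47.4² + 4×47.4×25)]/2 = 18.1 m/s
Subgeostrophic (V < V_g = 25 m/s), as expected around a low.
Converting: 18.1 m/s × 1.944 = 35.2 knots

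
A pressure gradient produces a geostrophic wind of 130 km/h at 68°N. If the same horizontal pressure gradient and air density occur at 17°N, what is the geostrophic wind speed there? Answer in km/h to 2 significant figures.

With the same pressure gradient and density, V_g ∝ 1/f ∝ 1/sin φ.
V₂ = V₁ · sin φ₁ / sin φ₂ = 130 × sin 68° / sin 17°
V₂ = 130 × 0.9272/0.2924 = 410 km/h

410 km/h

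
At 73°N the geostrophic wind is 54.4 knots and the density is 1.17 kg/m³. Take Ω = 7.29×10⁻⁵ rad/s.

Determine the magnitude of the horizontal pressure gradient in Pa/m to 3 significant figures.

4.57×10⁻³ Pa/m

Coriolis parameter at 73°N:
f = 2Ω sin φ = 2 × 7.29×10⁻⁵ × sin 73° = 1.39×10⁻⁴ s⁻¹
Wind speed in SI: 54.4 knots = 28.0 m/s
Geostrophic balance rearranged: |∂P/∂n| = f ρ V_g
|∂P/∂n| = 1.39×10⁻⁴ × 1.17 × 28.0 = 4.57×10⁻³ Pa/m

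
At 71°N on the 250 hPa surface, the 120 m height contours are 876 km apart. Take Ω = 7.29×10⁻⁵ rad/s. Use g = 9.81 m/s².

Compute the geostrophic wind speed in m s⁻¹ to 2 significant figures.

9.7 m s⁻¹

Coriolis parameter at 71°N:
f = 2Ω sin φ = 2 × 7.29×10⁻⁵ × sin 71° = 1.38×10⁻⁴ s⁻¹
Height gradient: |∂Z/∂n| = 120 m / 876000 m = 1.37×10⁻⁴
On a pressure surface, geostrophic balance gives V_g = (g/f)|∂Z/∂n|:
V_g = 9.81 × 1.37×10⁻⁴ / 1.38×10⁻⁴ = 9.75 m/s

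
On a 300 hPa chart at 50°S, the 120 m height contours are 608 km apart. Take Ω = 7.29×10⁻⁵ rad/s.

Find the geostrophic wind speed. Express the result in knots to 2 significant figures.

Coriolis parameter at 50°S:
f = 2Ω sin φ = 2 × 7.29×10⁻⁵ × sin 50° = 1.12×10⁻⁴ s⁻¹
Height gradient: |∂Z/∂n| = 120 m / 608000 m = 1.97×10⁻⁴
On a pressure surface, geostrophic balance gives V_g = (g/f)|∂Z/∂n|:
V_g = 9.81 × 1.97×10⁻⁴ / 1.12×10⁻⁴ = 17.3 m/s
Converting: 17.3 m/s × 1.944 = 34 knots

34 knots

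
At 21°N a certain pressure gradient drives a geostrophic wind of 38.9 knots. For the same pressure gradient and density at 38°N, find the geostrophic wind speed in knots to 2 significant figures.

With the same pressure gradient and density, V_g ∝ 1/f ∝ 1/sin φ.
V₂ = V₁ · sin φ₁ / sin φ₂ = 38.9 × sin 21° / sin 38°
V₂ = 38.9 × 0.3584/0.6157 = 23 knots

23 knots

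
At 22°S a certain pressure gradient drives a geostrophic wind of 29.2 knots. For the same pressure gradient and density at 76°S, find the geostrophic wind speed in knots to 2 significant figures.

11 knots

With the same pressure gradient and density, V_g ∝ 1/f ∝ 1/sin φ.
V₂ = V₁ · sin φ₁ / sin φ₂ = 29.2 × sin 22° / sin 76°
V₂ = 29.2 × 0.3746/0.9703 = 11 knots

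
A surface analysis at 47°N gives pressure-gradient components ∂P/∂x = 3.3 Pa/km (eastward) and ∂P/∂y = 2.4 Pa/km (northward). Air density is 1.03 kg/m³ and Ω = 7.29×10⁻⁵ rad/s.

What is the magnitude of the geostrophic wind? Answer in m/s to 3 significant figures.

Coriolis parameter at 47°N:
f = 2Ω sin φ = 2 × 7.29×10⁻⁵ × sin 47° = 1.07×10⁻⁴ s⁻¹
Component geostrophic relations (x east, y north):
u_g = −(1/(fρ)) ∂P/∂y,  v_g = (1/(fρ)) ∂P/∂x
u_g = −(2.4×10⁻³)/(1.07×10⁻⁴ × 1.03) = −21.9 m/s;  v_g = (3.3×10⁻³)/(1.07×10⁻⁴ × 1.03) = 30.0 m/s
|V_g| = √(u_g² + v_g²) = 37.2 m/s

37.2 m/s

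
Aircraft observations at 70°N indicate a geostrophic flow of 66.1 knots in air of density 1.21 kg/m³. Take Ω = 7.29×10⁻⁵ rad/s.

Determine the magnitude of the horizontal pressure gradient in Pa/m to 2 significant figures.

5.6×10⁻³ Pa/m

Coriolis parameter at 70°N:
f = 2Ω sin φ = 2 × 7.29×10⁻⁵ × sin 70° = 1.37×10⁻⁴ s⁻¹
Wind speed in SI: 66.1 knots = 34.0 m/s
Geostrophic balance rearranged: |∂P/∂n| = f ρ V_g
|∂P/∂n| = 1.37×10⁻⁴ × 1.21 × 34.0 = 5.64×10⁻³ Pa/m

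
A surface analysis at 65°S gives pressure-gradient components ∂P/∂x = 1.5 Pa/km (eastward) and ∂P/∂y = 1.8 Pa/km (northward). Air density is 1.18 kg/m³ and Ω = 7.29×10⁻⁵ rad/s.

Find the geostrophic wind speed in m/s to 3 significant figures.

Coriolis parameter at 65°S:
f = 2Ω sin φ = 2 × 7.29×10⁻⁵ × sin 65° = 1.32×10⁻⁴ s⁻¹
In the Southern Hemisphere f is negative: f = −1.32×10⁻⁴ s⁻¹.
Component geostrophic relations (x east, y north):
u_g = −(1/(fρ)) ∂P/∂y,  v_g = (1/(fρ)) ∂P/∂x
u_g = −(1.8×10⁻³)/(−1.32×10⁻⁴ × 1.18) = 11.5 m/s;  v_g = (1.5×10⁻³)/(−1.32×10⁻⁴ × 1.18) = −9.62 m/s
|V_g| = √(u_g² + v_g²) = 15.0 m/s

15.0 m/s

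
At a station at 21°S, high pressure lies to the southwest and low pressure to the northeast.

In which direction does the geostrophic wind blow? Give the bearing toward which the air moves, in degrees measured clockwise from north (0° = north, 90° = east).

The pressure-gradient force points toward the northeast (bearing 045°).
Geostrophic balance: in the Southern Hemisphere the Coriolis force deflects motion to the left, so the geostrophic wind blows 90° to the left of the pressure-gradient force (low pressure on the right).
Rotating 045° by 90° counterclockwise gives 315° — the wind blows toward the northwest.

315°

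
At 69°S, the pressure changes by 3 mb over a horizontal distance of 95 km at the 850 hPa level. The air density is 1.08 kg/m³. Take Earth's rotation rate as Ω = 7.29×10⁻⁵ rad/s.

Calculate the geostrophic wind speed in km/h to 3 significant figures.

Coriolis parameter at 69°S:
f = 2Ω sin φ = 2 × 7.29×10⁻⁵ × sin 69° = 1.36×10⁻⁴ s⁻¹
Pressure gradient: |∂P/∂n| = 300 Pa / 95000 m = 3.16×10⁻³ Pa/m
Geostrophic balance (pressure-gradient force = Coriolis force):
V_g = (1/(fρ)) |∂P/∂n| = 3.16×10⁻³ / (1.36×10⁻⁴ × 1.08) = 21.5 m/s
Converting: 21.5 m/s × 3.6 = 77.3 km/h

77.3 km/h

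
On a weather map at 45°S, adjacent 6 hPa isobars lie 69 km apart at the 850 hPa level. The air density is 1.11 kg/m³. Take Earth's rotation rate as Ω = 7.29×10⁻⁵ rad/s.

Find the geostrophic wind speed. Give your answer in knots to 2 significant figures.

150 knots

Coriolis parameter at 45°S:
f = 2Ω sin φ = 2 × 7.29×10⁻⁵ × sin 45° = 1.03×10⁻⁴ s⁻¹
Pressure gradient: |∂P/∂n| = 600 Pa / 69000 m = 8.70×10⁻³ Pa/m
Geostrophic balance (pressure-gradient force = Coriolis force):
V_g = (1/(fρ)) |∂P/∂n| = 8.70×10⁻³ / (1.03×10⁻⁴ × 1.11) = 76.0 m/s
Converting: 76.0 m/s × 1.944 = 150 knots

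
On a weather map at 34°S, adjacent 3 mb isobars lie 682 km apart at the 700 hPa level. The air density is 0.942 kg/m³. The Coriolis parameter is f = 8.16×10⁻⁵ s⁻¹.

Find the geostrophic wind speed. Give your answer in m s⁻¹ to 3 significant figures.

5.72 m s⁻¹

Pressure gradient: |∂P/∂n| = 300 Pa / 682000 m = 4.40×10⁻⁴ Pa/m
Geostrophic balance (pressure-gradient force = Coriolis force):
V_g = (1/(fρ)) |∂P/∂n| = 4.40×10⁻⁴ / (8.16×10⁻⁵ × 0.942) = 5.72 m/s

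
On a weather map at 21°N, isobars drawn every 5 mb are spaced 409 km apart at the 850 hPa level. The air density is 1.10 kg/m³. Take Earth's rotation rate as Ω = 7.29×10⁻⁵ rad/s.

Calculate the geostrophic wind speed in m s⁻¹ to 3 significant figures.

21.3 m s⁻¹

Coriolis parameter at 21°N:
f = 2Ω sin φ = 2 × 7.29×10⁻⁵ × sin 21° = 5.23×10⁻⁵ s⁻¹
Pressure gradient: |∂P/∂n| = 500 Pa / 409000 m = 1.22×10⁻³ Pa/m
Geostrophic balance (pressure-gradient force = Coriolis force):
V_g = (1/(fρ)) |∂P/∂n| = 1.22×10⁻³ / (5.23×10⁻⁵ × 1.10) = 21.3 m/s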